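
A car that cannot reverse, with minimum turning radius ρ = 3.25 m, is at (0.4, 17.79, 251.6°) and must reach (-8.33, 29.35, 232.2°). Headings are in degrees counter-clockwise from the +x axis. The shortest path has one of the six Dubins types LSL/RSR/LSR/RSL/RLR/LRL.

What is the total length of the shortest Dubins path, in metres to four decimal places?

Let ψ = atan2(Δy, Δx) = atan2(11.56, -8.73) = 127.0597° be the start→goal bearing.
Normalize: d = |goal − start| / ρ = 14.486080/3.25 = 4.457255, α = (θ_start − ψ) mod 360° = 124.5403° = 2.173637 rad, β = (θ_goal − ψ) mod 360° = 105.1403° = 1.835044 rad.
Common terms: sin α = 0.823728, cos α = -0.566985, sin β = 0.965289, cos β = -0.261183, cos(α−β) = 0.943223, d² = 19.867124. Work in radians in the unit-radius frame; every candidate has L = ρ·(t + p + q).
LSL: p² = 2 + d² − 2cos(α−β) + 2d(sin α − sin β) = 18.718729; p = √p² = 4.326515; φ = atan2(cos β − cos α, d + sin α − sin β) = 0.070740 rad; t = (φ − α) mod 2π = 4.180288 rad, q = (β − φ) mod 2π = 1.764304 rad → L = 3.25·(4.180288 + 4.326515 + 1.764304) = 3.25·10.271106 = 33.381095 m
RSR: p² = 2 + d² − 2cos(α−β) + 2d(sin β − sin α) = 21.242629; p = √p² = 4.608973; φ = atan2(cos α − cos β, d − sin α + sin β) = -0.066398 rad; t = (α − φ) mod 2π = 2.240036 rad, q = (φ − β) mod 2π = 4.381744 rad → L = 3.25·(2.240036 + 4.608973 + 4.381744) = 3.25·11.230752 = 36.499943 m
LSR: p² = d² − 2 + 2cos(α−β) + 2d(sin α + sin β) = 35.701784; p = √p² = 5.975097; φ = atan2(−cos α − cos β, d + sin α + sin β) − atan2(−2, p) = 0.454817 rad; t = (φ − α) mod 2π = 4.564365 rad, q = (φ − β) mod 2π = 4.902959 rad → L = 3.25·(4.564365 + 5.975097 + 4.902959) = 3.25·15.442422 = 50.187870 m
RSL: p² = d² − 2 + 2cos(α−β) − 2d(sin α + sin β) = 3.805355; p = √p² = 1.950732; φ = atan2(cos α + cos β, d − sin α − sin β) − atan2(2, p) = -1.098821 rad; t = (α − φ) mod 2π = 3.272458 rad, q = (β − φ) mod 2π = 2.933864 rad → L = 3.25·(3.272458 + 1.950732 + 2.933864) = 3.25·8.157054 = 26.510425 m
RLR: c = (6 − d² + 2cos(α−β) + 2d(sin α − sin β))/8 = -1.655329, |c| > 1 → infeasible
LRL: c = (6 − d² + 2cos(α−β) − 2d(sin α − sin β))/8 = -1.339841, |c| > 1 → infeasible
Shortest: RSL with L = 26.510425 m ≈ 26.5104 m

26.5104 m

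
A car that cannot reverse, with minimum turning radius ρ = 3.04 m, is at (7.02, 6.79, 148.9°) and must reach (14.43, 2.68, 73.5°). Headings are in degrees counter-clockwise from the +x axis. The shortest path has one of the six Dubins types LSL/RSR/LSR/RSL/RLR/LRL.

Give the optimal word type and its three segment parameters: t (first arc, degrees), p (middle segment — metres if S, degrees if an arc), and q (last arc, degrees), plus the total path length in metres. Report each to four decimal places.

Let ψ = atan2(Δy, Δx) = atan2(-4.11, 7.41) = -29.0152° be the start→goal bearing.
Normalize: d = |goal − start| / ρ = 8.473500/3.04 = 2.787335, α = (θ_start − ψ) mod 360° = 177.9152° = 3.105206 rad, β = (θ_goal − ψ) mod 360° = 102.5152° = 1.789228 rad.
Common terms: sin α = 0.036379, cos α = -0.999338, sin β = 0.976239, cos β = -0.216699, cos(α−β) = 0.252069, d² = 7.769239. Work in radians in the unit-radius frame; every candidate has L = ρ·(t + p + q).
LSL: p² = 2 + d² − 2cos(α−β) + 2d(sin α − sin β) = 4.025690; p = √p² = 2.006412; φ = atan2(cos β − cos α, d + sin α − sin β) = 0.400707 rad; t = (φ − α) mod 2π = 3.578686 rad, q = (β − φ) mod 2π = 1.388521 rad → L = 3.04·(3.578686 + 2.006412 + 1.388521) = 3.04·6.973619 = 21.199803 m
RSR: p² = 2 + d² − 2cos(α−β) + 2d(sin β − sin α) = 14.504510; p = √p² = 3.808479; φ = atan2(cos α − cos β, d − sin α + sin β) = -0.206974 rad; t = (α − φ) mod 2π = 3.312180 rad, q = (φ − β) mod 2π = 4.286984 rad → L = 3.04·(3.312180 + 3.808479 + 4.286984) = 3.04·11.407642 = 34.679233 m
LSR: p² = d² − 2 + 2cos(α−β) + 2d(sin α + sin β) = 11.918385; p = √p² = 3.452301; φ = atan2(−cos α − cos β, d + sin α + sin β) − atan2(−2, p) = 0.834793 rad; t = (φ − α) mod 2π = 4.012772 rad, q = (φ − β) mod 2π = 5.328750 rad → L = 3.04·(4.012772 + 3.452301 + 5.328750) = 3.04·12.793824 = 38.893225 m
RSL: p² = d² − 2 + 2cos(α−β) − 2d(sin α + sin β) = 0.628370; p = √p² = 0.792698; φ = atan2(cos α + cos β, d − sin α − sin β) − atan2(2, p) = -1.794165 rad; t = (α − φ) mod 2π = 4.899371 rad, q = (β − φ) mod 2π = 3.583393 rad → L = 3.04·(4.899371 + 0.792698 + 3.583393) = 3.04·9.275462 = 28.197404 m
RLR: c = (6 − d² + 2cos(α−β) + 2d(sin α − sin β))/8 = -0.813064; p = 2π − arccos c = 3.762993 rad; φ = atan2(cos α − cos β, d − sin α + sin β) = -0.206974 rad; t = (α − φ + p/2) mod 2π = 5.193677 rad, q = (α − β − t + p) mod 2π = 6.168480 rad → L = 3.04·(5.193677 + 3.762993 + 6.168480) = 3.04·15.125150 = 45.980457 m
LRL: c = (6 − d² + 2cos(α−β) − 2d(sin α − sin β))/8 = 0.496789; p = 2π − arccos c = 5.232284 rad; φ = atan2(cos β − cos α, d + sin α − sin β) = 0.400707 rad; t = (φ − α + p/2) mod 2π = 6.194828 rad, q = (β − α − t + p) mod 2π = 4.004663 rad → L = 3.04·(6.194828 + 5.232284 + 4.004663) = 3.04·15.431774 = 46.912594 m
Shortest: LSL with L = 21.199803 m ≈ 21.1998 m
Convert LSL to answer units (arcs ×180/π): t = 3.578686·180/π = 205.0436°, p = ρ·p = 3.04·2.006412 = 6.0995 m, q = 1.388521·180/π = 79.5564°, L = 21.1998 m.

LSL: t = 205.0436°, p = 6.0995 m, q = 79.5564°, L = 21.1998 m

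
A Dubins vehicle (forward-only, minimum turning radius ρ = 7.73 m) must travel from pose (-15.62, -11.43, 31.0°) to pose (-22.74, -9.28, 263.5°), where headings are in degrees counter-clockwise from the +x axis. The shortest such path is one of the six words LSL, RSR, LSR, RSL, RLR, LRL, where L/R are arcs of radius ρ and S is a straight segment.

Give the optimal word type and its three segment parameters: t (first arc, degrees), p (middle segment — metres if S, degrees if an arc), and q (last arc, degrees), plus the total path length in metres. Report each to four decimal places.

RLR: t = 15.1238°, p = 273.8546°, q = 26.2308°, L = 42.5261 m

Let ψ = atan2(Δy, Δx) = atan2(2.15, -7.12) = 163.1975° be the start→goal bearing.
Normalize: d = |goal − start| / ρ = 7.437533/7.73 = 0.962165, α = (θ_start − ψ) mod 360° = 227.8025° = 3.975904 rad, β = (θ_goal − ψ) mod 360° = 100.3025° = 1.750610 rad.
Common terms: sin α = -0.740834, cos α = -0.671688, sin β = 0.983877, cos β = -0.178846, cos(α−β) = -0.608761, d² = 0.925761. Work in radians in the unit-radius frame; every candidate has L = ρ·(t + p + q).
LSL: p² = 2 + d² − 2cos(α−β) + 2d(sin α − sin β) = 0.824371; p = √p² = 0.907949; φ = atan2(cos β − cos α, d + sin α − sin β) = 2.567816 rad; t = (φ − α) mod 2π = 4.875097 rad, q = (β − φ) mod 2π = 5.465979 rad → L = 7.73·(4.875097 + 0.907949 + 5.465979) = 7.73·11.249024 = 86.954959 m
RSR: p² = 2 + d² − 2cos(α−β) + 2d(sin β − sin α) = 7.462197; p = √p² = 2.731702; φ = atan2(cos α − cos β, d − sin α + sin β) = -0.181409 rad; t = (α − φ) mod 2π = 4.157313 rad, q = (φ − β) mod 2π = 4.351167 rad → L = 7.73·(4.157313 + 2.731702 + 4.351167) = 7.73·11.240182 = 86.886609 m
LSR: p² = d² − 2 + 2cos(α−β) + 2d(sin α + sin β) = -1.824068 < 0 → infeasible
RSL: p² = d² − 2 + 2cos(α−β) − 2d(sin α + sin β) = -2.759456 < 0 → infeasible
RLR: c = (6 − d² + 2cos(α−β) + 2d(sin α − sin β))/8 = 0.067225; p = 2π − arccos c = 4.779665 rad; φ = atan2(cos α − cos β, d − sin α + sin β) = -0.181409 rad; t = (α − φ + p/2) mod 2π = 0.263961 rad, q = (α − β − t + p) mod 2π = 0.457814 rad → L = 7.73·(0.263961 + 4.779665 + 0.457814) = 7.73·5.501440 = 42.526129 m
LRL: c = (6 − d² + 2cos(α−β) − 2d(sin α − sin β))/8 = 0.896954; p = 2π − arccos c = 5.825219 rad; φ = atan2(cos β − cos α, d + sin α − sin β) = 2.567816 rad; t = (φ − α + p/2) mod 2π = 1.504521 rad, q = (β − α − t + p) mod 2π = 2.095404 rad → L = 7.73·(1.504521 + 5.825219 + 2.095404) = 7.73·9.425144 = 72.856363 m
Shortest: RLR with L = 42.526129 m ≈ 42.5261 m
Convert RLR to answer units (arcs ×180/π): t = 0.263961·180/π = 15.1238°, p = 4.779665·180/π = 273.8546°, q = 0.457814·180/π = 26.2308°, L = 42.5261 m.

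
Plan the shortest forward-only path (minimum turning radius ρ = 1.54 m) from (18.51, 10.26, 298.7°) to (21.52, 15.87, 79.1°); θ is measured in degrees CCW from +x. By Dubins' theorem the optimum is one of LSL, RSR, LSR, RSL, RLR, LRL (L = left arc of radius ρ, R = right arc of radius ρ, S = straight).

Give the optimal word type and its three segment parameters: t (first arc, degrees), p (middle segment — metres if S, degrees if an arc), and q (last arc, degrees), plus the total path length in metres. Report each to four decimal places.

LSR: t = 150.1640°, p = 4.6412 m, q = 9.7640°, L = 8.9398 m

Let ψ = atan2(Δy, Δx) = atan2(5.61, 3.01) = 61.7846° be the start→goal bearing.
Normalize: d = |goal − start| / ρ = 6.366490/1.54 = 4.134085, α = (θ_start − ψ) mod 360° = 236.9154° = 4.134954 rad, β = (θ_goal − ψ) mod 360° = 17.3154° = 0.302211 rad.
Common terms: sin α = -0.837866, cos α = -0.545876, sin β = 0.297632, cos β = 0.954681, cos(α−β) = -0.770513, d² = 17.090656. Work in radians in the unit-radius frame; every candidate has L = ρ·(t + p + q).
LSL: p² = 2 + d² − 2cos(α−β) + 2d(sin α − sin β) = 11.243197; p = √p² = 3.353088; φ = atan2(cos β − cos α, d + sin α − sin β) = 0.463985 rad; t = (φ − α) mod 2π = 2.612216 rad, q = (β − φ) mod 2π = 6.121412 rad → L = 1.54·(2.612216 + 3.353088 + 6.121412) = 1.54·12.086715 = 18.613541 m
RSR: p² = 2 + d² − 2cos(α−β) + 2d(sin β − sin α) = 30.020168; p = √p² = 5.479066; φ = atan2(cos α − cos β, d − sin α + sin β) = -0.277416 rad; t = (α − φ) mod 2π = 4.412370 rad, q = (φ − β) mod 2π = 5.703559 rad → L = 1.54·(4.412370 + 5.479066 + 5.703559) = 1.54·15.594995 = 24.016292 m
LSR: p² = d² − 2 + 2cos(α−β) + 2d(sin α + sin β) = 9.082885; p = √p² = 3.013782; φ = atan2(−cos α − cos β, d + sin α + sin β) − atan2(−2, p) = 0.472625 rad; t = (φ − α) mod 2π = 2.620856 rad, q = (φ − β) mod 2π = 0.170414 rad → L = 1.54·(2.620856 + 3.013782 + 0.170414) = 1.54·5.805052 = 8.939780 m
RSL: p² = d² − 2 + 2cos(α−β) − 2d(sin α + sin β) = 18.016374; p = √p² = 4.244570; φ = atan2(cos α + cos β, d − sin α − sin β) − atan2(2, p) = -0.353100 rad; t = (α − φ) mod 2π = 4.488054 rad, q = (β − φ) mod 2π = 0.655311 rad → L = 1.54·(4.488054 + 4.244570 + 0.655311) = 1.54·9.387935 = 14.457420 m
RLR: c = (6 − d² + 2cos(α−β) + 2d(sin α − sin β))/8 = -2.752521, |c| > 1 → infeasible
LRL: c = (6 − d² + 2cos(α−β) − 2d(sin α − sin β))/8 = -0.405400; p = 2π − arccos c = 4.294973 rad; φ = atan2(cos β − cos α, d + sin α − sin β) = 0.463985 rad; t = (φ − α + p/2) mod 2π = 4.759702 rad, q = (β − α − t + p) mod 2π = 1.985713 rad → L = 1.54·(4.759702 + 4.294973 + 1.985713) = 1.54·11.040388 = 17.002198 m
Shortest: LSR with L = 8.939780 m ≈ 8.9398 m
Convert LSR to answer units (arcs ×180/π): t = 2.620856·180/π = 150.1640°, p = ρ·p = 1.54·3.013782 = 4.6412 m, q = 0.170414·180/π = 9.7640°, L = 8.9398 m.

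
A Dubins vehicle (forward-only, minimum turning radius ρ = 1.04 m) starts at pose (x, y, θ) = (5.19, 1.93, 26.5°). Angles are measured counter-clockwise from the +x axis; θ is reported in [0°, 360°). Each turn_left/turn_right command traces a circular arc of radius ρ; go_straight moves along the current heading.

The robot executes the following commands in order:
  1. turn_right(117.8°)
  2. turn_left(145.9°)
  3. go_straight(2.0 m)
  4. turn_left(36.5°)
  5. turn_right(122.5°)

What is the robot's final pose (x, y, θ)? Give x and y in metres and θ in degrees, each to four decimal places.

(11.5135, 3.5100, 328.6000°)

set_pose: (x, y, θ) = (5.1900, 1.9300, 26.5000°), ρ = 1.04
turn_right(117.8°): centre at ρ to the right, rotate −117.8° → (6.6938, 0.9757, -91.3000° ≡ 268.7000°)
turn_left(145.9°): centre at ρ to the left, rotate +145.9° → (8.5812, 0.3496, 414.6000° ≡ 54.6000°)
go_straight(2.0): x += 2.0·cos θ, y += 2.0·sin θ → (9.7398, 1.9799, 54.6000°)
turn_left(36.5°): centre at ρ to the left, rotate +36.5° → (9.9319, 2.6023, 91.1000°)
turn_right(122.5°): centre at ρ to the right, rotate −122.5° → (11.5135, 3.5100, -31.4000° ≡ 328.6000°)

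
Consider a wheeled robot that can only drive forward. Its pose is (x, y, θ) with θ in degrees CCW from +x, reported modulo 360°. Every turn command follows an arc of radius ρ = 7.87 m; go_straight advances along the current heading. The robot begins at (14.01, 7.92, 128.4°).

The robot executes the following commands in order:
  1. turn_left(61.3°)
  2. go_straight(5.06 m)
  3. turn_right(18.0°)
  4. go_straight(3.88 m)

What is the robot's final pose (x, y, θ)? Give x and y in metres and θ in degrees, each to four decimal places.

set_pose: (x, y, θ) = (14.0100, 7.9200, 128.4000°), ρ = 7.87
turn_left(61.3°): centre at ρ to the left, rotate +61.3° → (6.5163, 10.7891, 189.7000°)
go_straight(5.06): x += 5.06·cos θ, y += 5.06·sin θ → (1.5287, 9.9365, 189.7000°)
turn_right(18.0°): centre at ρ to the right, rotate −18.0° → (-0.9334, 9.9064, 171.7000°)
go_straight(3.88): x += 3.88·cos θ, y += 3.88·sin θ → (-4.7728, 10.4665, 171.7000°)

(-4.7728, 10.4665, 171.7000°)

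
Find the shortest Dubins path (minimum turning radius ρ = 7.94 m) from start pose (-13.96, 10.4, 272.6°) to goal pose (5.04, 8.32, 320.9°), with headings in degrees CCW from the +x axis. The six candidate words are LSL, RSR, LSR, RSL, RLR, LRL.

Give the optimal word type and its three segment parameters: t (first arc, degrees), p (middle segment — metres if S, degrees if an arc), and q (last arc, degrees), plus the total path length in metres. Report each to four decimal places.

RSR: t = 292.3732°, p = 23.2979 m, q = 19.3268°, L = 66.4930 m

Let ψ = atan2(Δy, Δx) = atan2(-2.08, 19.00) = -6.2475° be the start→goal bearing.
Normalize: d = |goal − start| / ρ = 19.113514/7.94 = 2.407244, α = (θ_start − ψ) mod 360° = 278.8475° = 4.866807 rad, β = (θ_goal − ψ) mod 360° = 327.1475° = 5.709801 rad.
Common terms: sin α = -0.988101, cos α = 0.153805, sin β = -0.542478, cos β = 0.840070, cos(α−β) = 0.665230, d² = 5.794821. Work in radians in the unit-radius frame; every candidate has L = ρ·(t + p + q).
LSL: p² = 2 + d² − 2cos(α−β) + 2d(sin α − sin β) = 4.318914; p = √p² = 2.078200; φ = atan2(cos β − cos α, d + sin α − sin β) = 0.336537 rad; t = (φ − α) mod 2π = 1.752916 rad, q = (β − φ) mod 2π = 5.373264 rad → L = 7.94·(1.752916 + 2.078200 + 5.373264) = 7.94·9.204379 = 73.082770 m
RSR: p² = 2 + d² − 2cos(α−β) + 2d(sin β − sin α) = 8.609807; p = √p² = 2.934247; φ = atan2(cos α − cos β, d − sin α + sin β) = -0.236068 rad; t = (α − φ) mod 2π = 5.102875 rad, q = (φ − β) mod 2π = 0.337317 rad → L = 7.94·(5.102875 + 2.934247 + 0.337317) = 7.94·8.374439 = 66.493042 m
LSR: p² = d² − 2 + 2cos(α−β) + 2d(sin α + sin β) = -2.243672 < 0 → infeasible
RSL: p² = d² − 2 + 2cos(α−β) − 2d(sin α + sin β) = 12.494237; p = √p² = 3.534719; φ = atan2(cos α + cos β, d − sin α − sin β) − atan2(2, p) = -0.267676 rad; t = (α − φ) mod 2π = 5.134483 rad, q = (β − φ) mod 2π = 5.977477 rad → L = 7.94·(5.134483 + 3.534719 + 5.977477) = 7.94·14.646679 = 116.294631 m
RLR: c = (6 − d² + 2cos(α−β) + 2d(sin α − sin β))/8 = -0.076226; p = 2π − arccos c = 4.636089 rad; φ = atan2(cos α − cos β, d − sin α + sin β) = -0.236068 rad; t = (α − φ + p/2) mod 2π = 1.137734 rad, q = (α − β − t + p) mod 2π = 2.655361 rad → L = 7.94·(1.137734 + 4.636089 + 2.655361) = 7.94·8.429184 = 66.927722 m
LRL: c = (6 − d² + 2cos(α−β) − 2d(sin α − sin β))/8 = 0.460136; p = 2π − arccos c = 5.190537 rad; φ = atan2(cos β − cos α, d + sin α − sin β) = 0.336537 rad; t = (φ − α + p/2) mod 2π = 4.348184 rad, q = (β − α − t + p) mod 2π = 1.685347 rad → L = 7.94·(4.348184 + 5.190537 + 1.685347) = 7.94·11.224068 = 89.119101 m
Shortest: RSR with L = 66.493042 m ≈ 66.4930 m
Convert RSR to answer units (arcs ×180/π): t = 5.102875·180/π = 292.3732°, p = ρ·p = 7.94·2.934247 = 23.2979 m, q = 0.337317·180/π = 19.3268°, L = 66.4930 m.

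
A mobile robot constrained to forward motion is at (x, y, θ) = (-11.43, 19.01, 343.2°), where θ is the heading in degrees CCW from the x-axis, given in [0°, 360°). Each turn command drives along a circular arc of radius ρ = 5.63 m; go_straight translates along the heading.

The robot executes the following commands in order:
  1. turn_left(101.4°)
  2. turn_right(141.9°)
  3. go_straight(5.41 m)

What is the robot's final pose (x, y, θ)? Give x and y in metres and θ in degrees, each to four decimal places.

(9.0677, 21.8290, 302.7000°)

set_pose: (x, y, θ) = (-11.4300, 19.0100, 343.2000°), ρ = 5.63
turn_left(101.4°): centre at ρ to the left, rotate +101.4° → (-4.1977, 23.8699, 444.6000° ≡ 84.6000°)
turn_right(141.9°): centre at ρ to the right, rotate −141.9° → (6.1450, 26.3816, -57.3000° ≡ 302.7000°)
go_straight(5.41): x += 5.41·cos θ, y += 5.41·sin θ → (9.0677, 21.8290, 302.7000°)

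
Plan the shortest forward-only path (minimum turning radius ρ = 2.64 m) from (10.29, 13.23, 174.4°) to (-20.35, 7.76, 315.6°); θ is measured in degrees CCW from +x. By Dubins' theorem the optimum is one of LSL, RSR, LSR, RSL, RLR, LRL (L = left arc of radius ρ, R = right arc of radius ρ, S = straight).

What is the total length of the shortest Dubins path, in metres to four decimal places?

Let ψ = atan2(Δy, Δx) = atan2(-5.47, -30.64) = -169.8779° be the start→goal bearing.
Normalize: d = |goal − start| / ρ = 31.124436/2.64 = 11.789559, α = (θ_start − ψ) mod 360° = 344.2779° = 6.008783 rad, β = (θ_goal − ψ) mod 360° = 125.4779° = 2.190003 rad.
Common terms: sin α = -0.270971, cos α = 0.962587, sin β = 0.814339, cos β = -0.580389, cos(α−β) = -0.779338, d² = 138.993701. Work in radians in the unit-radius frame; every candidate has L = ρ·(t + p + q).
LSL: p² = 2 + d² − 2cos(α−β) + 2d(sin α − sin β) = 116.961707; p = √p² = 10.814884; φ = atan2(cos β − cos α, d + sin α − sin β) = -0.143160 rad; t = (φ − α) mod 2π = 0.131242 rad, q = (β − φ) mod 2π = 2.333163 rad → L = 2.64·(0.131242 + 10.814884 + 2.333163) = 2.64·13.279289 = 35.057322 m
RSR: p² = 2 + d² − 2cos(α−β) + 2d(sin β − sin α) = 168.143047; p = √p² = 12.966998; φ = atan2(cos α − cos β, d − sin α + sin β) = 0.119275 rad; t = (α − φ) mod 2π = 5.889508 rad, q = (φ − β) mod 2π = 4.212458 rad → L = 2.64·(5.889508 + 12.966998 + 4.212458) = 2.64·23.068964 = 60.902065 m
LSR: p² = d² − 2 + 2cos(α−β) + 2d(sin α + sin β) = 148.247159; p = √p² = 12.175679; φ = atan2(−cos α − cos β, d + sin α + sin β) − atan2(−2, p) = 0.131828 rad; t = (φ − α) mod 2π = 0.406230 rad, q = (φ − β) mod 2π = 4.225010 rad → L = 2.64·(0.406230 + 12.175679 + 4.225010) = 2.64·16.806919 = 44.370267 m
RSL: p² = d² − 2 + 2cos(α−β) − 2d(sin α + sin β) = 122.622892; p = √p² = 11.073522; φ = atan2(cos α + cos β, d − sin α − sin β) − atan2(2, p) = -0.144713 rad; t = (α − φ) mod 2π = 6.153496 rad, q = (β − φ) mod 2π = 2.334716 rad → L = 2.64·(6.153496 + 11.073522 + 2.334716) = 2.64·19.561734 = 51.642979 m
RLR: c = (6 − d² + 2cos(α−β) + 2d(sin α − sin β))/8 = -20.017881, |c| > 1 → infeasible
LRL: c = (6 − d² + 2cos(α−β) − 2d(sin α − sin β))/8 = -13.620213, |c| > 1 → infeasible
Shortest: LSL with L = 35.057322 m ≈ 35.0573 m

35.0573 m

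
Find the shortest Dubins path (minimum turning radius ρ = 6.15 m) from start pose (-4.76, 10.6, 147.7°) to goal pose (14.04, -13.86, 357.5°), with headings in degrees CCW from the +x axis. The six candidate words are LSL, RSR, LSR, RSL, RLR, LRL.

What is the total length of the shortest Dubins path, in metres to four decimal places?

48.4384 m

Let ψ = atan2(Δy, Δx) = atan2(-24.46, 18.80) = -52.4541° be the start→goal bearing.
Normalize: d = |goal − start| / ρ = 30.850147/6.15 = 5.016284, α = (θ_start − ψ) mod 360° = 200.1541° = 3.493347 rad, β = (θ_goal − ψ) mod 360° = 49.9541° = 0.871863 rad.
Common terms: sin α = -0.344546, cos α = -0.938770, sin β = 0.765529, cos β = 0.643402, cos(α−β) = -0.867765, d² = 25.163107. Work in radians in the unit-radius frame; every candidate has L = ρ·(t + p + q).
LSL: p² = 2 + d² − 2cos(α−β) + 2d(sin α − sin β) = 17.761741; p = √p² = 4.214468; φ = atan2(cos β − cos α, d + sin α − sin β) = 0.384844 rad; t = (φ − α) mod 2π = 3.174682 rad, q = (β − φ) mod 2π = 0.487019 rad → L = 6.15·(3.174682 + 4.214468 + 0.487019) = 6.15·7.876169 = 48.438439 m
RSR: p² = 2 + d² − 2cos(α−β) + 2d(sin β − sin α) = 40.035534; p = √p² = 6.327364; φ = atan2(cos α − cos β, d − sin α + sin β) = -0.252734 rad; t = (α − φ) mod 2π = 3.746081 rad, q = (φ − β) mod 2π = 5.158588 rad → L = 6.15·(3.746081 + 6.327364 + 5.158588) = 6.15·15.232034 = 93.677007 m
LSR: p² = d² − 2 + 2cos(α−β) + 2d(sin α + sin β) = 25.651119; p = √p² = 5.064693; φ = atan2(−cos α − cos β, d + sin α + sin β) − atan2(−2, p) = 0.430364 rad; t = (φ − α) mod 2π = 3.220202 rad, q = (φ − β) mod 2π = 5.841686 rad → L = 6.15·(3.220202 + 5.064693 + 5.841686) = 6.15·14.126581 = 86.878473 m
RSL: p² = d² − 2 + 2cos(α−β) − 2d(sin α + sin β) = 17.204033; p = √p² = 4.147774; φ = atan2(cos α + cos β, d − sin α − sin β) − atan2(2, p) = -0.513483 rad; t = (α − φ) mod 2π = 4.006830 rad, q = (β − φ) mod 2π = 1.385346 rad → L = 6.15·(4.006830 + 4.147774 + 1.385346) = 6.15·9.539951 = 58.670697 m
RLR: c = (6 − d² + 2cos(α−β) + 2d(sin α − sin β))/8 = -4.004442, |c| > 1 → infeasible
LRL: c = (6 − d² + 2cos(α−β) − 2d(sin α − sin β))/8 = -1.220218, |c| > 1 → infeasible
Shortest: LSL with L = 48.438439 m ≈ 48.4384 m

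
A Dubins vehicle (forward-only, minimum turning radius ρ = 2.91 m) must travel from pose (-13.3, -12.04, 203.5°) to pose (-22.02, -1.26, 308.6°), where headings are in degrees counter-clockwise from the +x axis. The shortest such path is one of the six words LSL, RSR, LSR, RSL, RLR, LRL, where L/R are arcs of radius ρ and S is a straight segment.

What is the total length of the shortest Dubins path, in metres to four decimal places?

Let ψ = atan2(Δy, Δx) = atan2(10.78, -8.72) = 128.9696° be the start→goal bearing.
Normalize: d = |goal − start| / ρ = 13.865309/2.91 = 4.764711, α = (θ_start − ψ) mod 360° = 74.5304° = 1.300801 rad, β = (θ_goal − ψ) mod 360° = 179.6304° = 3.135142 rad.
Common terms: sin α = 0.963772, cos α = 0.266727, sin β = 0.006450, cos β = -0.999979, cos(α−β) = -0.260505, d² = 22.702472. Work in radians in the unit-radius frame; every candidate has L = ρ·(t + p + q).
LSL: p² = 2 + d² − 2cos(α−β) + 2d(sin α − sin β) = 34.346204; p = √p² = 5.860563; φ = atan2(cos β − cos α, d + sin α − sin β) = -0.217860 rad; t = (φ − α) mod 2π = 4.764524 rad, q = (β − φ) mod 2π = 3.353002 rad → L = 2.91·(4.764524 + 5.860563 + 3.353002) = 2.91·13.978090 = 40.676241 m
RSR: p² = 2 + d² − 2cos(α−β) + 2d(sin β − sin α) = 16.100757; p = √p² = 4.012575; φ = atan2(cos α − cos β, d − sin α + sin β) = 0.321177 rad; t = (α − φ) mod 2π = 0.979624 rad, q = (φ − β) mod 2π = 3.469221 rad → L = 2.91·(0.979624 + 4.012575 + 3.469221) = 2.91·8.461419 = 24.622730 m
LSR: p² = d² − 2 + 2cos(α−β) + 2d(sin α + sin β) = 29.427123; p = √p² = 5.424677; φ = atan2(−cos α − cos β, d + sin α + sin β) − atan2(−2, p) = 0.480390 rad; t = (φ − α) mod 2π = 5.462775 rad, q = (φ − β) mod 2π = 3.628434 rad → L = 2.91·(5.462775 + 5.424677 + 3.628434) = 2.91·14.515885 = 42.241226 m
RSL: p² = d² − 2 + 2cos(α−β) − 2d(sin α + sin β) = 10.935802; p = √p² = 3.306932; φ = atan2(cos α + cos β, d − sin α − sin β) − atan2(2, p) = -0.734823 rad; t = (α − φ) mod 2π = 2.035624 rad, q = (β − φ) mod 2π = 3.869965 rad → L = 2.91·(2.035624 + 3.306932 + 3.869965) = 2.91·9.212521 = 26.808437 m
RLR: c = (6 − d² + 2cos(α−β) + 2d(sin α − sin β))/8 = -1.012595, |c| > 1 → infeasible
LRL: c = (6 − d² + 2cos(α−β) − 2d(sin α − sin β))/8 = -3.293276, |c| > 1 → infeasible
Shortest: RSR with L = 24.622730 m ≈ 24.6227 m

24.6227 m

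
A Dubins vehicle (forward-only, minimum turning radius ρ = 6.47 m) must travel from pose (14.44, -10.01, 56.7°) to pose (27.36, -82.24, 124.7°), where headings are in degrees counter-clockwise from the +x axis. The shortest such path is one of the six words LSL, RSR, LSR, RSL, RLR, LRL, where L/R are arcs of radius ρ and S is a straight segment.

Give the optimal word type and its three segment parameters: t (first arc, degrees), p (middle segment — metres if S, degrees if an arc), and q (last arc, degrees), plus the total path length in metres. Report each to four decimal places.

Let ψ = atan2(Δy, Δx) = atan2(-72.23, 12.92) = -79.8586° be the start→goal bearing.
Normalize: d = |goal − start| / ρ = 73.376422/6.47 = 11.341023, α = (θ_start − ψ) mod 360° = 136.5586° = 2.383397 rad, β = (θ_goal − ψ) mod 360° = 204.5586° = 3.570221 rad.
Common terms: sin α = 0.687613, cos α = -0.726078, sin β = -0.415623, cos β = -0.909537, cos(α−β) = 0.374607, d² = 128.618814. Work in radians in the unit-radius frame; every candidate has L = ρ·(t + p + q).
LSL: p² = 2 + d² − 2cos(α−β) + 2d(sin α − sin β) = 154.893251; p = √p² = 12.445612; φ = atan2(cos β − cos α, d + sin α − sin β) = -0.014741 rad; t = (φ − α) mod 2π = 3.885047 rad, q = (β − φ) mod 2π = 3.584962 rad → L = 6.47·(3.885047 + 12.445612 + 3.584962) = 6.47·19.915621 = 128.854067 m
RSR: p² = 2 + d² − 2cos(α−β) + 2d(sin β − sin α) = 104.845950; p = √p² = 10.239431; φ = atan2(cos α − cos β, d − sin α + sin β) = 0.017918 rad; t = (α − φ) mod 2π = 2.365479 rad, q = (φ − β) mod 2π = 2.730882 rad → L = 6.47·(2.365479 + 10.239431 + 2.730882) = 6.47·15.335793 = 99.222578 m
LSR: p² = d² − 2 + 2cos(α−β) + 2d(sin α + sin β) = 133.537297; p = √p² = 11.555834; φ = atan2(−cos α − cos β, d + sin α + sin β) − atan2(−2, p) = 0.311298 rad; t = (φ − α) mod 2π = 4.211086 rad, q = (φ − β) mod 2π = 3.024263 rad → L = 6.47·(4.211086 + 11.555834 + 3.024263) = 6.47·18.791183 = 121.578953 m
RSL: p² = d² − 2 + 2cos(α−β) − 2d(sin α + sin β) = 121.198756; p = √p² = 11.009031; φ = atan2(cos α + cos β, d − sin α − sin β) − atan2(2, p) = -0.326412 rad; t = (α − φ) mod 2π = 2.709809 rad, q = (β − φ) mod 2π = 3.896633 rad → L = 6.47·(2.709809 + 11.009031 + 3.896633) = 6.47·17.615473 = 113.972111 m
RLR: c = (6 − d² + 2cos(α−β) + 2d(sin α − sin β))/8 = -12.105744, |c| > 1 → infeasible
LRL: c = (6 − d² + 2cos(α−β) − 2d(sin α − sin β))/8 = -18.361656, |c| > 1 → infeasible
Shortest: RSR with L = 99.222578 m ≈ 99.2226 m
Convert RSR to answer units (arcs ×180/π): t = 2.365479·180/π = 135.5320°, p = ρ·p = 6.47·10.239431 = 66.2491 m, q = 2.730882·180/π = 156.4680°, L = 99.2226 m.

RSR: t = 135.5320°, p = 66.2491 m, q = 156.4680°, L = 99.2226 m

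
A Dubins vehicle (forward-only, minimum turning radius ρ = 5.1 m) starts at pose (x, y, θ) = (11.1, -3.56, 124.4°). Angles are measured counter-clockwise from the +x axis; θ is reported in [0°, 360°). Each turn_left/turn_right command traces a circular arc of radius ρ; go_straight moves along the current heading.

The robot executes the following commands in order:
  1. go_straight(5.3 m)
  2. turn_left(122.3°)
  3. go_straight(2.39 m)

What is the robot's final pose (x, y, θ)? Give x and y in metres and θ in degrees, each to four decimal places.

set_pose: (x, y, θ) = (11.1000, -3.5600, 124.4000°), ρ = 5.1
go_straight(5.3): x += 5.3·cos θ, y += 5.3·sin θ → (8.1057, 0.8131, 124.4000°)
turn_left(122.3°): centre at ρ to the left, rotate +122.3° → (-0.7865, -0.0509, 246.7000°)
go_straight(2.39): x += 2.39·cos θ, y += 2.39·sin θ → (-1.7318, -2.2460, 246.7000°)

(-1.7318, -2.2460, 246.7000°)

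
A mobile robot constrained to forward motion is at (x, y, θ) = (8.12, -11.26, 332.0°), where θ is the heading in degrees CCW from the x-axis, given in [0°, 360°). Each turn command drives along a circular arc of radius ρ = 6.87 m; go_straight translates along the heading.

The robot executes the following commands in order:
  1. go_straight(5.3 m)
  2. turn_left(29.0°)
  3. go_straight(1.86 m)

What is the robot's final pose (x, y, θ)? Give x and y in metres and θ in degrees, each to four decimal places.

(18.0045, -14.5188, 1.0000°)

set_pose: (x, y, θ) = (8.1200, -11.2600, 332.0000°), ρ = 6.87
go_straight(5.3): x += 5.3·cos θ, y += 5.3·sin θ → (12.7996, -13.7482, 332.0000°)
turn_left(29.0°): centre at ρ to the left, rotate +29.0° → (16.1448, -14.5513, 361.0000° ≡ 1.0000°)
go_straight(1.86): x += 1.86·cos θ, y += 1.86·sin θ → (18.0045, -14.5188, 1.0000°)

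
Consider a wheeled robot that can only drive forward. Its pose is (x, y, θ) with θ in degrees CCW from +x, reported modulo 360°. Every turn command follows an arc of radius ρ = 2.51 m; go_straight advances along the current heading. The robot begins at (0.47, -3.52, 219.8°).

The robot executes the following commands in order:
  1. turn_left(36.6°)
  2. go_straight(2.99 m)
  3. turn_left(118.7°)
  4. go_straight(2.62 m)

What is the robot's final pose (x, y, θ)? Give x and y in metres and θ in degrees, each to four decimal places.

(4.5570, -10.0954, 15.1000°)

set_pose: (x, y, θ) = (0.4700, -3.5200, 219.8000°), ρ = 2.51
turn_left(36.6°): centre at ρ to the left, rotate +36.6° → (-0.3629, -4.8582, 256.4000°)
go_straight(2.99): x += 2.99·cos θ, y += 2.99·sin θ → (-1.0660, -7.7643, 256.4000°)
turn_left(118.7°): centre at ρ to the left, rotate +118.7° → (2.0275, -10.7779, 375.1000° ≡ 15.1000°)
go_straight(2.62): x += 2.62·cos θ, y += 2.62·sin θ → (4.5570, -10.0954, 15.1000°)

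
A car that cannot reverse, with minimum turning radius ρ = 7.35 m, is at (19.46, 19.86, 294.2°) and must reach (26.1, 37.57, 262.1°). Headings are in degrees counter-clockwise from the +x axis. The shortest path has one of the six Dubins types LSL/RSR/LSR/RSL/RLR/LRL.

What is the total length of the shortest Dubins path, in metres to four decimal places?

Let ψ = atan2(Δy, Δx) = atan2(17.71, 6.64) = 69.4475° be the start→goal bearing.
Normalize: d = |goal − start| / ρ = 18.913849/7.35 = 2.573313, α = (θ_start − ψ) mod 360° = 224.7525° = 3.922671 rad, β = (θ_goal − ψ) mod 360° = 192.6525° = 3.362420 rad.
Common terms: sin α = -0.704046, cos α = -0.710155, sin β = -0.219037, cos β = -0.975716, cos(α−β) = 0.847122, d² = 6.621939. Work in radians in the unit-radius frame; every candidate has L = ρ·(t + p + q).
LSL: p² = 2 + d² − 2cos(α−β) + 2d(sin α − sin β) = 4.431539; p = √p² = 2.105122; φ = atan2(cos β − cos α, d + sin α − sin β) = -0.126487 rad; t = (φ − α) mod 2π = 2.234027 rad, q = (β − φ) mod 2π = 3.488908 rad → L = 7.35·(2.234027 + 2.105122 + 3.488908) = 7.35·7.828057 = 57.536216 m
RSR: p² = 2 + d² − 2cos(α−β) + 2d(sin β − sin α) = 9.423852; p = √p² = 3.069829; φ = atan2(cos α − cos β, d − sin α + sin β) = 0.086615 rad; t = (α − φ) mod 2π = 3.836056 rad, q = (φ − β) mod 2π = 3.007380 rad → L = 7.35·(3.836056 + 3.069829 + 3.007380) = 7.35·9.913265 = 72.862499 m
LSR: p² = d² − 2 + 2cos(α−β) + 2d(sin α + sin β) = 1.565420; p = √p² = 1.251167; φ = atan2(−cos α − cos β, d + sin α + sin β) − atan2(−2, p) = 1.807859 rad; t = (φ − α) mod 2π = 4.168373 rad, q = (φ − β) mod 2π = 4.728624 rad → L = 7.35·(4.168373 + 1.251167 + 4.728624) = 7.35·10.148164 = 74.589004 m
RSL: p² = d² − 2 + 2cos(α−β) − 2d(sin α + sin β) = 11.066946; p = √p² = 3.326702; φ = atan2(cos α + cos β, d − sin α − sin β) − atan2(2, p) = -0.990584 rad; t = (α − φ) mod 2π = 4.913255 rad, q = (β − φ) mod 2π = 4.353004 rad → L = 7.35·(4.913255 + 3.326702 + 4.353004) = 7.35·12.592961 = 92.558265 m
RLR: c = (6 − d² + 2cos(α−β) + 2d(sin α − sin β))/8 = -0.177981; p = 2π − arccos c = 4.533454 rad; φ = atan2(cos α − cos β, d − sin α + sin β) = 0.086615 rad; t = (α − φ + p/2) mod 2π = 6.102783 rad, q = (α − β − t + p) mod 2π = 5.274107 rad → L = 7.35·(6.102783 + 4.533454 + 5.274107) = 7.35·15.910344 = 116.941032 m
LRL: c = (6 − d² + 2cos(α−β) − 2d(sin α − sin β))/8 = 0.446058; p = 2π − arccos c = 5.174745 rad; φ = atan2(cos β − cos α, d + sin α − sin β) = -0.126487 rad; t = (φ − α + p/2) mod 2π = 4.821399 rad, q = (β − α − t + p) mod 2π = 6.076280 rad → L = 7.35·(4.821399 + 5.174745 + 6.076280) = 7.35·16.072424 = 118.132315 m
Shortest: LSL with L = 57.536216 m ≈ 57.5362 m

57.5362 m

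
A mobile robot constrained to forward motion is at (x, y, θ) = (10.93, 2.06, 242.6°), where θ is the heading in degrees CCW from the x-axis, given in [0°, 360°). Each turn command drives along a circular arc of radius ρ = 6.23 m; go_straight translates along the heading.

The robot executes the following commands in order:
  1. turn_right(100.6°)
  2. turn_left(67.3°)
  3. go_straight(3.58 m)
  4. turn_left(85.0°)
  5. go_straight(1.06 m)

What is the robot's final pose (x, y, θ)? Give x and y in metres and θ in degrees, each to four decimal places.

(-10.6361, -10.1734, 294.3000°)

set_pose: (x, y, θ) = (10.9300, 2.0600, 242.6000°), ρ = 6.23
turn_right(100.6°): centre at ρ to the right, rotate −100.6° → (1.5633, 0.0177, 142.0000°)
turn_left(67.3°): centre at ρ to the left, rotate +67.3° → (-5.3211, 0.5414, 209.3000°)
go_straight(3.58): x += 3.58·cos θ, y += 3.58·sin θ → (-8.4431, -1.2106, 209.3000°)
turn_left(85.0°): centre at ρ to the left, rotate +85.0° → (-11.0723, -9.2073, 294.3000°)
go_straight(1.06): x += 1.06·cos θ, y += 1.06·sin θ → (-10.6361, -10.1734, 294.3000°)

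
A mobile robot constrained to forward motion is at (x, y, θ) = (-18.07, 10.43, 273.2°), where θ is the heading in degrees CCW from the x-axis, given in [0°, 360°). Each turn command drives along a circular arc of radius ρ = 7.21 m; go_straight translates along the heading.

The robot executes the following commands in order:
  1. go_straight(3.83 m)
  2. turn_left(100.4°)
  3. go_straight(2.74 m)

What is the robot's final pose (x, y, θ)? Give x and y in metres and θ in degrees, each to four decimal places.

set_pose: (x, y, θ) = (-18.0700, 10.4300, 273.2000°), ρ = 7.21
go_straight(3.83): x += 3.83·cos θ, y += 3.83·sin θ → (-17.8562, 6.6060, 273.2000°)
turn_left(100.4°): centre at ρ to the left, rotate +100.4° → (-8.9621, 0.0006, 373.6000° ≡ 13.6000°)
go_straight(2.74): x += 2.74·cos θ, y += 2.74·sin θ → (-6.2989, 0.6449, 13.6000°)

(-6.2989, 0.6449, 13.6000°)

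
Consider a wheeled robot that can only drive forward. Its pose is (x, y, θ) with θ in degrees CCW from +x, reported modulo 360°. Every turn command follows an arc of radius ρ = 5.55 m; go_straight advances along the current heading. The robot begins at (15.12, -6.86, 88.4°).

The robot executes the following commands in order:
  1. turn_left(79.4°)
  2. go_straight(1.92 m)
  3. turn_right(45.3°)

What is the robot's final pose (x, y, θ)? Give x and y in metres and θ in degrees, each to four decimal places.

(5.3604, 1.5680, 122.5000°)

set_pose: (x, y, θ) = (15.1200, -6.8600, 88.4000°), ρ = 5.55
turn_left(79.4°): centre at ρ to the left, rotate +79.4° → (10.7450, -1.2804, 167.8000°)
go_straight(1.92): x += 1.92·cos θ, y += 1.92·sin θ → (8.8684, -0.8746, 167.8000°)
turn_right(45.3°): centre at ρ to the right, rotate −45.3° → (5.3604, 1.5680, 122.5000°)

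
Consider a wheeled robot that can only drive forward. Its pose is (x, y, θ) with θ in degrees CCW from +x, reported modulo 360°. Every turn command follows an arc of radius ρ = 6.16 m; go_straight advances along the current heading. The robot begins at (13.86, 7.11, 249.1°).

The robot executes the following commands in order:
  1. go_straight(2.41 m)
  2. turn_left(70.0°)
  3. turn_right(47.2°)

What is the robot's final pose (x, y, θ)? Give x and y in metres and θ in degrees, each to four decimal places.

set_pose: (x, y, θ) = (13.8600, 7.1100, 249.1000°), ρ = 6.16
go_straight(2.41): x += 2.41·cos θ, y += 2.41·sin θ → (13.0003, 4.8586, 249.1000°)
turn_left(70.0°): centre at ρ to the left, rotate +70.0° → (14.7218, -1.9950, 319.1000°)
turn_right(47.2°): centre at ρ to the right, rotate −47.2° → (16.8452, -6.4468, 271.9000°)

(16.8452, -6.4468, 271.9000°)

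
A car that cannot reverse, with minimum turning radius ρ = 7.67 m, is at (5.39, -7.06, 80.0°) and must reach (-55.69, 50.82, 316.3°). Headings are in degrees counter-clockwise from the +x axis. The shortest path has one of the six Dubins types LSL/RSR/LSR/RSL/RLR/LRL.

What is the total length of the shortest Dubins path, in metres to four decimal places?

Let ψ = atan2(Δy, Δx) = atan2(57.88, -61.08) = 136.5409° be the start→goal bearing.
Normalize: d = |goal − start| / ρ = 84.147851/7.67 = 10.971037, α = (θ_start − ψ) mod 360° = 303.4591° = 5.296361 rad, β = (θ_goal − ψ) mod 360° = 179.7591° = 3.137389 rad.
Common terms: sin α = -0.834279, cos α = 0.551342, sin β = 0.004204, cos β = -0.999991, cos(α−β) = -0.554844, d² = 120.363644. Work in radians in the unit-radius frame; every candidate has L = ρ·(t + p + q).
LSL: p² = 2 + d² − 2cos(α−β) + 2d(sin α − sin β) = 105.075270; p = √p² = 10.250623; φ = atan2(cos β − cos α, d + sin α − sin β) = -0.151924 rad; t = (φ − α) mod 2π = 0.834900 rad, q = (β − φ) mod 2π = 3.289313 rad → L = 7.67·(0.834900 + 10.250623 + 3.289313) = 7.67·14.374836 = 110.254992 m
RSR: p² = 2 + d² − 2cos(α−β) + 2d(sin β − sin α) = 141.871397; p = √p² = 11.910978; φ = atan2(cos α − cos β, d − sin α + sin β) = 0.130615 rad; t = (α − φ) mod 2π = 5.165746 rad, q = (φ − β) mod 2π = 3.276412 rad → L = 7.67·(5.165746 + 11.910978 + 3.276412) = 7.67·20.353136 = 156.108550 m
LSR: p² = d² − 2 + 2cos(α−β) + 2d(sin α + sin β) = 99.040382; p = √p² = 9.951903; φ = atan2(−cos α − cos β, d + sin α + sin β) − atan2(−2, p) = 0.242537 rad; t = (φ − α) mod 2π = 1.229362 rad, q = (φ − β) mod 2π = 3.388334 rad → L = 7.67·(1.229362 + 9.951903 + 3.388334) = 7.67·14.569599 = 111.748824 m
RSL: p² = d² − 2 + 2cos(α−β) − 2d(sin α + sin β) = 135.467529; p = √p² = 11.639052; φ = atan2(cos α + cos β, d − sin α − sin β) − atan2(2, p) = -0.208173 rad; t = (α − φ) mod 2π = 5.504534 rad, q = (β − φ) mod 2π = 3.345561 rad → L = 7.67·(5.504534 + 11.639052 + 3.345561) = 7.67·20.489147 = 157.151755 m
RLR: c = (6 − d² + 2cos(α−β) + 2d(sin α − sin β))/8 = -16.733925, |c| > 1 → infeasible
LRL: c = (6 − d² + 2cos(α−β) − 2d(sin α − sin β))/8 = -12.134409, |c| > 1 → infeasible
Shortest: LSL with L = 110.254992 m ≈ 110.2550 m

110.2550 m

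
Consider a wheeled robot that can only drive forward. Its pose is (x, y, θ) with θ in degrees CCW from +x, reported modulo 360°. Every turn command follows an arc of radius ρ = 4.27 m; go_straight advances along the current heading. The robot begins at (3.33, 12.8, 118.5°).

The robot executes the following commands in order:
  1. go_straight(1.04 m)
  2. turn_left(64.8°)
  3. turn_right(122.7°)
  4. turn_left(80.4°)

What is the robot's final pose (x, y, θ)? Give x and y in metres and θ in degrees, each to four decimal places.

set_pose: (x, y, θ) = (3.3300, 12.8000, 118.5000°), ρ = 4.27
go_straight(1.04): x += 1.04·cos θ, y += 1.04·sin θ → (2.8338, 13.7140, 118.5000°)
turn_left(64.8°): centre at ρ to the left, rotate +64.8° → (-1.1646, 15.9394, 183.3000°)
turn_right(122.7°): centre at ρ to the right, rotate −122.7° → (-5.1305, 22.2985, 60.6000°)
turn_left(80.4°): centre at ρ to the left, rotate +80.4° → (-6.1634, 27.7131, 141.0000°)

(-6.1634, 27.7131, 141.0000°)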